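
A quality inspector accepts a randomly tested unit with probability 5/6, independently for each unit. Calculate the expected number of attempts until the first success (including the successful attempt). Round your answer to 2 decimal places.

1.20

For a geometric distribution, E[trials] = 1/p = 1/(5/6) = 6/5.
≈ 1.20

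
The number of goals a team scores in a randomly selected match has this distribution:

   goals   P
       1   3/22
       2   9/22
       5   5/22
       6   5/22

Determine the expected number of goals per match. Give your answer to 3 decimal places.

E[X] = (3/22)·1 + (9/22)·2 + (5/22)·5 + (5/22)·6
     = 38/11 ≈ 3.455

3.455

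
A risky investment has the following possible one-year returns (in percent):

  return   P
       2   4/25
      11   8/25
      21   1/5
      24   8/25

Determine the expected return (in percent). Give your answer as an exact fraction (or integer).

E[X] = (4/25)·2 + (8/25)·11 + (1/5)·21 + (8/25)·24
     = 393/25

393/25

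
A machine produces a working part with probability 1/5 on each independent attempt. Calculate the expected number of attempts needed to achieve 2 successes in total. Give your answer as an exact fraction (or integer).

10

By linearity (sum of 2 independent geometric waits), E[trials] = 2/p = 2/(1/5) = 10.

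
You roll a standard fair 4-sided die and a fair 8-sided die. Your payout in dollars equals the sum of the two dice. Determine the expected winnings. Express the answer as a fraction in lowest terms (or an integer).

Distribution of the sum of the two dice: 2 w.p. 1/32, 3 w.p. 1/16, 4 w.p. 3/32, 5 w.p. 1/8, 6 w.p. 1/8, 7 w.p. 1/8, …
E[payout] = (1/32)·2 + (1/16)·3 + (3/32)·4 + (1/8)·5 + (1/8)·6 + (1/8)·7 + (1/8)·8 + (1/8)·9 + (3/32)·10 + (1/16)·11 + (1/32)·12 = 7

$7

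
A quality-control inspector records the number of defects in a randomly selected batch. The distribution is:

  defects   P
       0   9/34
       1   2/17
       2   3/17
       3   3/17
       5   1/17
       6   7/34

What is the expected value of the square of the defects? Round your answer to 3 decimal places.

11.294

E[X²] = (9/34)·0 + (2/17)·1 + (3/17)·4 + (3/17)·9 + (1/17)·25 + (7/34)·36
     = 192/17 ≈ 11.294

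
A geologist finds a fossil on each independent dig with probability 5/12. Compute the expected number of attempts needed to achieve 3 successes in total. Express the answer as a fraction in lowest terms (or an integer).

By linearity (sum of 3 independent geometric waits), E[trials] = 3/p = 3/(5/12) = 36/5.

36/5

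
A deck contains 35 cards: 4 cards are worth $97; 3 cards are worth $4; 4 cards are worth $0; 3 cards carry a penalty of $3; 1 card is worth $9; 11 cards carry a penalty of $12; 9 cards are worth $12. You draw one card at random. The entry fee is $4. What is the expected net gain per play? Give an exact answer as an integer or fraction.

236/35 dollars

E[payout] = (4/35)·97 + (3/35)·4 + (4/35)·0 + (3/35)·(-3) + (1/35)·9 + (11/35)·(-12) + (9/35)·12 = 376/35
Expected profit = 376/35 − 4 = 236/35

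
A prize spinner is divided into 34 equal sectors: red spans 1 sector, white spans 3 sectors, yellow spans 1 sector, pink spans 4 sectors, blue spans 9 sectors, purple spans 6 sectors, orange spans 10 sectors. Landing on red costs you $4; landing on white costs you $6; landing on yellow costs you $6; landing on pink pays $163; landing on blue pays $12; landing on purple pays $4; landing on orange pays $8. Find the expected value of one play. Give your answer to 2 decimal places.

E[payout] = (1/34)·(-4) + (3/34)·(-6) + (1/34)·(-6) + (4/34)·163 + (9/34)·12 + (6/34)·4 + (10/34)·8 = 418/17
≈ $24.59

$24.59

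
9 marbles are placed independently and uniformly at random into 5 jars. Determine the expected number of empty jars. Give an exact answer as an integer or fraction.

Let Xⱼ=1 if jar j is empty. P(Xⱼ=1) = ((5-1)/5)^9 = 262144/1953125.
By linearity, E[#empty] = 5·262144/1953125 = 262144/390625.

262144/390625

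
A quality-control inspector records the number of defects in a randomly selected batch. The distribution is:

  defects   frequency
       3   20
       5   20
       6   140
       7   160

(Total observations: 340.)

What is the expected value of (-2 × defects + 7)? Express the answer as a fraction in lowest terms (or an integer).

Total = 340, so P(defects=3) = 20/340, etc.
E[-2x+7] = (1/17)·1 + (1/17)·(-3) + (7/17)·(-5) + (8/17)·(-7)
     = -93/17

-93/17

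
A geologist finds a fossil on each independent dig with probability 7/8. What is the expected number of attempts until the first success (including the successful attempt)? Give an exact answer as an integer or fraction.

For a geometric distribution, E[trials] = 1/p = 1/(7/8) = 8/7.

8/7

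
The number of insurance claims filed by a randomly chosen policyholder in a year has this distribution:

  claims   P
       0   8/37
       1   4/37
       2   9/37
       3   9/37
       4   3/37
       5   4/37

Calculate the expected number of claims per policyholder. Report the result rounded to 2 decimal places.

2.19

E[X] = (8/37)·0 + (4/37)·1 + (9/37)·2 + (9/37)·3 + (3/37)·4 + (4/37)·5
     = 81/37 ≈ 2.19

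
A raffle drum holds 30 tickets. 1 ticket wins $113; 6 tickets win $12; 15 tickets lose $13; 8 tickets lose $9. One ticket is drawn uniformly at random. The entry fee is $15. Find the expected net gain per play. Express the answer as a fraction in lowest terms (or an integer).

E[payout] = (1/30)·113 + (6/30)·12 + (15/30)·(-13) + (8/30)·(-9) = -41/15
Expected profit = -41/15 − 15 = -266/15

-266/15 dollars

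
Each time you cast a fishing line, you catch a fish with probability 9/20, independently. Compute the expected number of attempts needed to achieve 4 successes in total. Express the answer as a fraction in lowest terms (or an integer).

By linearity (sum of 4 independent geometric waits), E[trials] = 4/p = 4/(9/20) = 80/9.

80/9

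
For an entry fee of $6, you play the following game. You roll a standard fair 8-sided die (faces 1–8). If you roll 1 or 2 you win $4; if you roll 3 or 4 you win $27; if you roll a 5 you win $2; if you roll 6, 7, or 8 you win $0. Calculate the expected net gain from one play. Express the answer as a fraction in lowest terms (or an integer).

E[payout] = (3/8)·0 + (1/8)·2 + (1/4)·4 + (1/4)·27 = 8
Expected profit = 8 − 6 = 2

$2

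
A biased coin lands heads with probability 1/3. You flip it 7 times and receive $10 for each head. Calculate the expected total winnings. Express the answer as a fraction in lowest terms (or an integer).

70/3 dollars

E[#heads] = 7·1/3 = 7/3 (linearity over flips).
E[winnings] = 10·7/3 = 70/3.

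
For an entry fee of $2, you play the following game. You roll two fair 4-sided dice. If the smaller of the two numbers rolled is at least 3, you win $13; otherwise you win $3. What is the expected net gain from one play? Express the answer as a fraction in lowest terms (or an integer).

E[payout] = (3/4)·3 + (1/4)·13 = 11/2
Expected profit = 11/2 − 2 = 7/2

7/2 dollars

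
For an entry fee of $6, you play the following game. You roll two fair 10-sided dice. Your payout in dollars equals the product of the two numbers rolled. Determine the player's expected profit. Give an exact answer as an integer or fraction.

Distribution of the product of the two numbers rolled: 1 w.p. 1/100, 2 w.p. 1/50, 3 w.p. 1/50, 4 w.p. 3/100, 5 w.p. 1/50, 6 w.p. 1/25, …
E[payout] = (1/100)·1 + (1/50)·2 + (1/50)·3 + (3/100)·4 + (1/50)·5 + (1/25)·6 + (1/50)·7 + (1/25)·8 + (3/100)·9 + (1/25)·10 + (1/25)·12 + (1/50)·14 + (1/50)·15 + (3/100)·16 + (1/25)·18 + (1/25)·20 + (1/50)·21 + (1/25)·24 + (1/100)·25 + (1/50)·27 + (1/50)·28 + (1/25)·30 + (1/50)·32 + (1/50)·35 + (3/100)·36 + (1/25)·40 + (1/50)·42 + (1/50)·45 + (1/50)·48 + (1/100)·49 + (1/50)·50 + (1/50)·54 + (1/50)·56 + (1/50)·60 + (1/50)·63 + (1/100)·64 + (1/50)·70 + (1/50)·72 + (1/50)·80 + (1/100)·81 + (1/50)·90 + (1/100)·100 = 121/4
Expected profit = 121/4 − 6 = 97/4

97/4 dollars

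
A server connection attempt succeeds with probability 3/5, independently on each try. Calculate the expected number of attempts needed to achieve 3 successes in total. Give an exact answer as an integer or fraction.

5

By linearity (sum of 3 independent geometric waits), E[trials] = 3/p = 3/(3/5) = 5.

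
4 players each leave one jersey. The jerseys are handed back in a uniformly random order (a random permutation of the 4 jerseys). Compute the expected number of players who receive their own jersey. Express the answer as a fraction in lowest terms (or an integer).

Let Xᵢ = 1 if person i gets their own jersey. For each i, P(Xᵢ=1) = 1/4.
By linearity of expectation, E[X₁+…+X_4] = 4·(1/4) = 1.

1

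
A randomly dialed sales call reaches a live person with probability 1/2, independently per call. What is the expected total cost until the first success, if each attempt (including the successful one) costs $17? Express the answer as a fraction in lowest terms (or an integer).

E[#attempts] = 1/p = 2; E[cost] = 17·2 = 34.

$34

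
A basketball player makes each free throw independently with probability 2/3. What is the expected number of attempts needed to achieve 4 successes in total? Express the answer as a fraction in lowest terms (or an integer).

By linearity (sum of 4 independent geometric waits), E[trials] = 4/p = 4/(2/3) = 6.

6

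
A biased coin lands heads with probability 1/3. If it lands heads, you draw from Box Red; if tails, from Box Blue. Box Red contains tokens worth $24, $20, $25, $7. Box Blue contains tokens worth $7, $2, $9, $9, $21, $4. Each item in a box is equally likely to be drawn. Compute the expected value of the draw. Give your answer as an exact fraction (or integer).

E[X | Box Red] = (24 + 20 + 25 + 7)/4 = 19
E[X | Box Blue] = (7 + 2 + 9 + 9 + 21 + 4)/6 = 26/3
E[X] = (1/3)·19 + (2/3)·26/3 = 109/9

109/9 dollars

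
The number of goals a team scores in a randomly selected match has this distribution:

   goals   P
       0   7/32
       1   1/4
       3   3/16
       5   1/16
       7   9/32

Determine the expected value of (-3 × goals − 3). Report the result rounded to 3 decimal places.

E[-3x-3] = (7/32)·(-3) + (1/4)·(-6) + (3/16)·(-12) + (1/16)·(-18) + (9/32)·(-24)
     = -393/32 ≈ -12.281

-12.281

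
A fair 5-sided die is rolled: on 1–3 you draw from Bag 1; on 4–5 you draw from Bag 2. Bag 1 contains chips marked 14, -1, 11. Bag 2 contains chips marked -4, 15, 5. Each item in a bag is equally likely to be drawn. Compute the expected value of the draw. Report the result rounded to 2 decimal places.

6.93

E[X | Bag 1] = (14 − 1 + 11)/3 = 8
E[X | Bag 2] = (-4 + 15 + 5)/3 = 16/3
E[X] = (3/5)·8 + (2/5)·16/3 = 104/15 ≈ 6.93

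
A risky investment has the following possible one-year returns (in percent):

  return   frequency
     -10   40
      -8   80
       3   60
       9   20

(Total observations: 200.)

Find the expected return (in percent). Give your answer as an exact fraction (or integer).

-17/5

Total = 200, so P(return=-10) = 40/200, etc.
E[X] = (1/5)·(-10) + (2/5)·(-8) + (3/10)·3 + (1/10)·9
     = -17/5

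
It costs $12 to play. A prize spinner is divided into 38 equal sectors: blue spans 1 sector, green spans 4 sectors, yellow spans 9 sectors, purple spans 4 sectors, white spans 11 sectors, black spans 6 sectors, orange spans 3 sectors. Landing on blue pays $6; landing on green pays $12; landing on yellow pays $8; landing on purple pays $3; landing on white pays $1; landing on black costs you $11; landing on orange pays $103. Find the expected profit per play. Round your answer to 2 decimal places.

-$1.68

E[payout] = (1/38)·6 + (4/38)·12 + (9/38)·8 + (4/38)·3 + (11/38)·1 + (6/38)·(-11) + (3/38)·103 = 196/19
Expected profit = 196/19 − 12 = -32/19 ≈ -$1.68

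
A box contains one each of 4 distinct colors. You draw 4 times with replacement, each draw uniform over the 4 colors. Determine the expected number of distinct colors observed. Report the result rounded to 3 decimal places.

2.734

Let Xⱼ=1 if type j appears at least once. P(Xⱼ=1) = 1 − ((4−1)/4)^4 = 175/256.
E[#distinct] = 4·175/256 = 175/64.
≈ 2.734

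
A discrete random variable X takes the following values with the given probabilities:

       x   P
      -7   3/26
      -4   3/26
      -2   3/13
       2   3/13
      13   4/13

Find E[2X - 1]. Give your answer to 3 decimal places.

4.462

E[2x-1] = (3/26)·(-15) + (3/26)·(-9) + (3/13)·(-5) + (3/13)·3 + (4/13)·25
     = 58/13 ≈ 4.462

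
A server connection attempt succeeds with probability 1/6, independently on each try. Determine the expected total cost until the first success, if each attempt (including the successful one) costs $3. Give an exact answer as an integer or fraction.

E[#attempts] = 1/p = 6; E[cost] = 3·6 = 18.

$18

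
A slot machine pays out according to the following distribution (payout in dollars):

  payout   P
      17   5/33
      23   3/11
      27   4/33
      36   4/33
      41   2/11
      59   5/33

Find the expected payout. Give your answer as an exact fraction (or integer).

1085/33 dollars

E[X] = (5/33)·17 + (3/11)·23 + (4/33)·27 + (4/33)·36 + (2/11)·41 + (5/33)·59
     = 1085/33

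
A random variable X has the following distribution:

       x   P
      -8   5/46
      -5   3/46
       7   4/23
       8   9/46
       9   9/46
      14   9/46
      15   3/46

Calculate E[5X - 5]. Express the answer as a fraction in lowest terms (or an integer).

1395/46

E[5x-5] = (5/46)·(-45) + (3/46)·(-30) + (4/23)·30 + (9/46)·35 + (9/46)·40 + (9/46)·65 + (3/46)·70
     = 1395/46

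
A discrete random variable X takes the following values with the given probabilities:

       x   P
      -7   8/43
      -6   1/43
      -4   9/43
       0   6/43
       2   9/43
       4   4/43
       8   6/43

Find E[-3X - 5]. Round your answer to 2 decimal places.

-3.88

E[-3x-5] = (8/43)·16 + (1/43)·13 + (9/43)·7 + (6/43)·(-5) + (9/43)·(-11) + (4/43)·(-17) + (6/43)·(-29)
     = -167/43 ≈ -3.88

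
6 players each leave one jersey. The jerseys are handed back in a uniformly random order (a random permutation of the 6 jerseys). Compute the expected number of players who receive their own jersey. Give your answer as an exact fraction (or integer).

Let Xᵢ = 1 if person i gets their own jersey. For each i, P(Xᵢ=1) = 1/6.
By linearity of expectation, E[X₁+…+X_6] = 6·(1/6) = 1.

1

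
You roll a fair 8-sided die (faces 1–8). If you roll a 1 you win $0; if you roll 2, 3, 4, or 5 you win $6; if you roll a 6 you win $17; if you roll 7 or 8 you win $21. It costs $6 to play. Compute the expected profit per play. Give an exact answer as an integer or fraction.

35/8 dollars

E[payout] = (1/8)·0 + (1/2)·6 + (1/8)·17 + (1/4)·21 = 83/8
Expected profit = 83/8 − 6 = 35/8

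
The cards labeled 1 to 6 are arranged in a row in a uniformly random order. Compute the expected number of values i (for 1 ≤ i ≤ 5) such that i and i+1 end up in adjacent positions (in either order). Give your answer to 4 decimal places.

For each i ∈ {1,…,5}, let Xᵢ = 1 if i and i+1 are adjacent. P(Xᵢ=1) = 2·(6−1)!/6! = 2/6.
By linearity, E[ΣXᵢ] = (5)·(2/6) = 5/3.
≈ 1.6667

1.6667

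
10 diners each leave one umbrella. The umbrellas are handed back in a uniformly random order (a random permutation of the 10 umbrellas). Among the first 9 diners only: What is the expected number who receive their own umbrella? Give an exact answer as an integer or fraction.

Let Xᵢ = 1 if person i gets their own umbrella. For each i, P(Xᵢ=1) = 1/10.
By linearity of expectation, E[X₁+…+X_9] = 9·(1/10) = 9/10.

9/10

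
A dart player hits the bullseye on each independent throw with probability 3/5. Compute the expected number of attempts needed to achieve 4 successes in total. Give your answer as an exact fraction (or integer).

20/3

By linearity (sum of 4 independent geometric waits), E[trials] = 4/p = 4/(3/5) = 20/3.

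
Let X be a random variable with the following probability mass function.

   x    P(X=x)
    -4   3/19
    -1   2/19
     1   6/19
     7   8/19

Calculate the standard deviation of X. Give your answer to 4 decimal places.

E[X] = 48/19, E[X²] = 448/19
Var(X) = E[X²] − (E[X])² = 448/19 − 2304/361 = 6208/361
SD(X) = √(6208/361) ≈ 4.1469

4.1469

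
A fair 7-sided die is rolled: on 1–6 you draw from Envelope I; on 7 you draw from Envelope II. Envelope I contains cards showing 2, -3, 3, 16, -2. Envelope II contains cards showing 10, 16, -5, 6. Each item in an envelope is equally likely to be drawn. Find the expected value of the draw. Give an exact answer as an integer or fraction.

E[X | Envelope I] = (2 − 3 + 3 + 16 − 2)/5 = 16/5
E[X | Envelope II] = (10 + 16 − 5 + 6)/4 = 27/4
E[X] = (6/7)·16/5 + (1/7)·27/4 = 519/140

519/140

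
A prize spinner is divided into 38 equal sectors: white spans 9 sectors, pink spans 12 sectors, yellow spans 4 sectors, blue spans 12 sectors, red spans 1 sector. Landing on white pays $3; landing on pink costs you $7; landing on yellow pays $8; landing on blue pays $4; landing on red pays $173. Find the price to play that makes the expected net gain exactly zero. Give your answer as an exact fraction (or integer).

E[payout] = (9/38)·3 + (12/38)·(-7) + (4/38)·8 + (12/38)·4 + (1/38)·173 = 98/19
Fair fee = E[payout] = 98/19

98/19 dollars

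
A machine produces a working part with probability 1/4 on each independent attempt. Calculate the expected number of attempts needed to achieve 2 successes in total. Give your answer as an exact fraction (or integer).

By linearity (sum of 2 independent geometric waits), E[trials] = 2/p = 2/(1/4) = 8.

8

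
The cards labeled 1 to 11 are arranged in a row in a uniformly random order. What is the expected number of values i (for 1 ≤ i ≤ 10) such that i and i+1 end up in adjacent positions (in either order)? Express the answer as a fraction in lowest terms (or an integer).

For each i ∈ {1,…,10}, let Xᵢ = 1 if i and i+1 are adjacent. P(Xᵢ=1) = 2·(11−1)!/11! = 2/11.
By linearity, E[ΣXᵢ] = (10)·(2/11) = 20/11.

20/11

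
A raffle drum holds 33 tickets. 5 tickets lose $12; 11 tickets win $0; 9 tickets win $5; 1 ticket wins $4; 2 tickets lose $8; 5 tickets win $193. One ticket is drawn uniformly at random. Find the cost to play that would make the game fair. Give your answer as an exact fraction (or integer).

938/33 dollars

E[payout] = (5/33)·(-12) + (11/33)·0 + (9/33)·5 + (1/33)·4 + (2/33)·(-8) + (5/33)·193 = 938/33
Fair fee = E[payout] = 938/33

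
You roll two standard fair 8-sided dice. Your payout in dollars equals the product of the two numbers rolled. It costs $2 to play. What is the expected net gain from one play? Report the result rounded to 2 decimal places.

$18.25

Distribution of the product of the two numbers rolled: 1 w.p. 1/64, 2 w.p. 1/32, 3 w.p. 1/32, 4 w.p. 3/64, 5 w.p. 1/32, 6 w.p. 1/16, …
E[payout] = (1/64)·1 + (1/32)·2 + (1/32)·3 + (3/64)·4 + (1/32)·5 + (1/16)·6 + (1/32)·7 + (1/16)·8 + (1/64)·9 + (1/32)·10 + (1/16)·12 + (1/32)·14 + (1/32)·15 + (3/64)·16 + (1/32)·18 + (1/32)·20 + (1/32)·21 + (1/16)·24 + (1/64)·25 + (1/32)·28 + (1/32)·30 + (1/32)·32 + (1/32)·35 + (1/64)·36 + (1/32)·40 + (1/32)·42 + (1/32)·48 + (1/64)·49 + (1/32)·56 + (1/64)·64 = 81/4
Expected profit = 81/4 − 2 = 73/4 ≈ $18.25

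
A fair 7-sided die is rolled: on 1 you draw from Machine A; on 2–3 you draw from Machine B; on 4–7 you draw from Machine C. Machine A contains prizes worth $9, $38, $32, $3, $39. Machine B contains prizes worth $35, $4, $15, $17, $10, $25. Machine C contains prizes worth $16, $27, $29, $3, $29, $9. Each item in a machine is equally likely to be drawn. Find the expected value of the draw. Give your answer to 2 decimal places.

$19.27

E[X | Machine A] = (9 + 38 + 32 + 3 + 39)/5 = 121/5
E[X | Machine B] = (35 + 4 + 15 + 17 + 10 + 25)/6 = 53/3
E[X | Machine C] = (16 + 27 + 29 + 3 + 29 + 9)/6 = 113/6
E[X] = (1/7)·121/5 + (2/7)·53/3 + (4/7)·113/6 = 289/15 ≈ 19.27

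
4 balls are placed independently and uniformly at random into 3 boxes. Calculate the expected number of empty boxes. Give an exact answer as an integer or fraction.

Let Xⱼ=1 if box j is empty. P(Xⱼ=1) = ((3-1)/3)^4 = 16/81.
By linearity, E[#empty] = 3·16/81 = 16/27.

16/27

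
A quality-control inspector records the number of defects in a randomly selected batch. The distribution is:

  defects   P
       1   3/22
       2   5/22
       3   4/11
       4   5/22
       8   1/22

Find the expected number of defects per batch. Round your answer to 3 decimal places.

E[X] = (3/22)·1 + (5/22)·2 + (4/11)·3 + (5/22)·4 + (1/22)·8
     = 65/22 ≈ 2.955

2.955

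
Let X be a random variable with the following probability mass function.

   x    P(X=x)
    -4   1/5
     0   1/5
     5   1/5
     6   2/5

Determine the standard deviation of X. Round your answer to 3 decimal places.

E[X] = 13/5, E[X²] = 113/5
Var(X) = E[X²] − (E[X])² = 113/5 − 169/25 = 396/25
SD(X) = √(396/25) ≈ 3.980

3.980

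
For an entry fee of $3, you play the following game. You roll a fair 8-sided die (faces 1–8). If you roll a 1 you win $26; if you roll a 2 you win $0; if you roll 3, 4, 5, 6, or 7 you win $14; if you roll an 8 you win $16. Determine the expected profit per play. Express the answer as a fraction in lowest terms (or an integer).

$11

E[payout] = (1/8)·0 + (5/8)·14 + (1/8)·16 + (1/8)·26 = 14
Expected profit = 14 − 3 = 11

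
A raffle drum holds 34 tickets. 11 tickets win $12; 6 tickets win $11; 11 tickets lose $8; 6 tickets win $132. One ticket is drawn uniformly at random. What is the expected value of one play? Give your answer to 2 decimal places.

$26.53

E[payout] = (11/34)·12 + (6/34)·11 + (11/34)·(-8) + (6/34)·132 = 451/17
≈ $26.53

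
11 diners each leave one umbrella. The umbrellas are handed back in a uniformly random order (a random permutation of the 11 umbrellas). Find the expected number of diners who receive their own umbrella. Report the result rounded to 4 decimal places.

Let Xᵢ = 1 if person i gets their own umbrella. For each i, P(Xᵢ=1) = 1/11.
By linearity of expectation, E[X₁+…+X_11] = 11·(1/11) = 1.
≈ 1.0000

1.0000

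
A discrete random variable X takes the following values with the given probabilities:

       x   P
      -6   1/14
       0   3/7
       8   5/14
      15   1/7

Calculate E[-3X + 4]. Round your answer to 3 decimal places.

-9.714

E[-3x+4] = (1/14)·22 + (3/7)·4 + (5/14)·(-20) + (1/7)·(-41)
     = -68/7 ≈ -9.714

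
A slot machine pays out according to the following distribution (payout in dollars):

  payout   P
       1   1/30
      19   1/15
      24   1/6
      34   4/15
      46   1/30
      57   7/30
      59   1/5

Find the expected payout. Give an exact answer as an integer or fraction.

E[X] = (1/30)·1 + (1/15)·19 + (1/6)·24 + (4/15)·34 + (1/30)·46 + (7/30)·57 + (1/5)·59
     = 41

$41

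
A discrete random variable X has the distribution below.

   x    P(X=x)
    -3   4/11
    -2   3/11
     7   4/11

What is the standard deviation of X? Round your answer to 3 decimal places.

4.621

E[X] = 10/11, E[X²] = 244/11
Var(X) = E[X²] − (E[X])² = 244/11 − 100/121 = 2584/121
SD(X) = √(2584/121) ≈ 4.621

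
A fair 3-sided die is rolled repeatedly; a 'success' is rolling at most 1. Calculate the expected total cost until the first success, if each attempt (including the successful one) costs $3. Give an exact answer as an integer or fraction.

$9

E[#attempts] = 1/p = 3; E[cost] = 3·3 = 9.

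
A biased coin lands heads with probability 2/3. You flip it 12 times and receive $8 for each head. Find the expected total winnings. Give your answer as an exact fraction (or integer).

E[#heads] = 12·2/3 = 8 (linearity over flips).
E[winnings] = 8·8 = 64.

$64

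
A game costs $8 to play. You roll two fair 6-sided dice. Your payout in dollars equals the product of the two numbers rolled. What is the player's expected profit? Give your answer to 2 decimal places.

$4.25

Distribution of the product of the two numbers rolled: 1 w.p. 1/36, 2 w.p. 1/18, 3 w.p. 1/18, 4 w.p. 1/12, 5 w.p. 1/18, 6 w.p. 1/9, …
E[payout] = (1/36)·1 + (1/18)·2 + (1/18)·3 + (1/12)·4 + (1/18)·5 + (1/9)·6 + (1/18)·8 + (1/36)·9 + (1/18)·10 + (1/9)·12 + (1/18)·15 + (1/36)·16 + (1/18)·18 + (1/18)·20 + (1/18)·24 + (1/36)·25 + (1/18)·30 + (1/36)·36 = 49/4
Expected profit = 49/4 − 8 = 17/4 ≈ $4.25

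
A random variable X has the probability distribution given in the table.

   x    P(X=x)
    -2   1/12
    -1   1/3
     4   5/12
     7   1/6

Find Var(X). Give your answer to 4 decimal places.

10.0556

E[X] = (1/12)·(-2) + (1/3)·(-1) + (5/12)·4 + (1/6)·7 = 7/3
E[X²] = (1/12)·4 + (1/3)·1 + (5/12)·16 + (1/6)·49 = 31/2
Var(X) = 31/2 − (7/3)² = 181/18 ≈ 10.0556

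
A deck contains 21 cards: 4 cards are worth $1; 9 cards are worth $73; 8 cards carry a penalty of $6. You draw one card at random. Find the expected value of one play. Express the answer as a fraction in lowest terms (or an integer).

E[payout] = (4/21)·1 + (9/21)·73 + (8/21)·(-6) = 613/21

613/21 dollars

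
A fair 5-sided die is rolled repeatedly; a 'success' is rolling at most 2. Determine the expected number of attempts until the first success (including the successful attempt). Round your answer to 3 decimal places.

For a geometric distribution, E[trials] = 1/p = 1/(2/5) = 5/2.
≈ 2.500

2.500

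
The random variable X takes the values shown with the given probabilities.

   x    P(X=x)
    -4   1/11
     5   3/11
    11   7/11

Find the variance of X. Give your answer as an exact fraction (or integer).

E[X] = (1/11)·(-4) + (3/11)·5 + (7/11)·11 = 8
E[X²] = (1/11)·16 + (3/11)·25 + (7/11)·121 = 938/11
Var(X) = 938/11 − (8)² = 234/11

234/11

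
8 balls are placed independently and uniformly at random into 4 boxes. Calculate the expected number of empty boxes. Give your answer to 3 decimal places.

0.400

Let Xⱼ=1 if box j is empty. P(Xⱼ=1) = ((4-1)/4)^8 = 6561/65536.
By linearity, E[#empty] = 4·6561/65536 = 6561/16384.
≈ 0.400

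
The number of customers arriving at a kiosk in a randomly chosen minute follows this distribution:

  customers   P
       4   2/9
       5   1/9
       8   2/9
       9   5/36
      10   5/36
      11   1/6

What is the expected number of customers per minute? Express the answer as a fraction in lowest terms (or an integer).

E[X] = (2/9)·4 + (1/9)·5 + (2/9)·8 + (5/36)·9 + (5/36)·10 + (1/6)·11
     = 277/36

277/36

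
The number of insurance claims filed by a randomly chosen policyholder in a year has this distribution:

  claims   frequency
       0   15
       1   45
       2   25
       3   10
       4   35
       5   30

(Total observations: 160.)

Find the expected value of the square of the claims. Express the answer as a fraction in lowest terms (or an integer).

309/32

Total = 160, so P(claims=0) = 15/160, etc.
E[X²] = (3/32)·0 + (9/32)·1 + (5/32)·4 + (1/16)·9 + (7/32)·16 + (3/16)·25
     = 309/32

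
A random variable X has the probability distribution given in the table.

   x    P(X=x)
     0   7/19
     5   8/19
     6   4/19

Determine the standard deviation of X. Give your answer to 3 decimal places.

E[X] = 64/19, E[X²] = 344/19
Var(X) = E[X²] − (E[X])² = 344/19 − 4096/361 = 2440/361
SD(X) = √(2440/361) ≈ 2.600

2.600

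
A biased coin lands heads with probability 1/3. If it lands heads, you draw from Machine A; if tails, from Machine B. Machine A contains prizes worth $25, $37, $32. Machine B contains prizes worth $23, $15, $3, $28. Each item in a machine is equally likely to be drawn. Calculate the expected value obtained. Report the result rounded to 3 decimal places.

E[X | Machine A] = (25 + 37 + 32)/3 = 94/3
E[X | Machine B] = (23 + 15 + 3 + 28)/4 = 69/4
E[X] = (1/3)·94/3 + (2/3)·69/4 = 395/18 ≈ 21.944

$21.944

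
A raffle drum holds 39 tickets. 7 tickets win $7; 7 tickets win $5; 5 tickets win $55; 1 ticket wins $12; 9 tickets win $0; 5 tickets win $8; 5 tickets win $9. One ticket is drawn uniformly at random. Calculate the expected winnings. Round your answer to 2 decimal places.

E[payout] = (7/39)·7 + (7/39)·5 + (5/39)·55 + (1/39)·12 + (9/39)·0 + (5/39)·8 + (5/39)·9 = 152/13
≈ $11.69

$11.69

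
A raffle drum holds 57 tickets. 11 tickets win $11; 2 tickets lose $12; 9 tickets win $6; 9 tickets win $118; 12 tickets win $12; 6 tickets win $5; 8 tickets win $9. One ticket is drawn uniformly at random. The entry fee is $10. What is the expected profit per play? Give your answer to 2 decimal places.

$15.60

E[payout] = (11/57)·11 + (2/57)·(-12) + (9/57)·6 + (9/57)·118 + (12/57)·12 + (6/57)·5 + (8/57)·9 = 1459/57
Expected profit = 1459/57 − 10 = 889/57 ≈ $15.60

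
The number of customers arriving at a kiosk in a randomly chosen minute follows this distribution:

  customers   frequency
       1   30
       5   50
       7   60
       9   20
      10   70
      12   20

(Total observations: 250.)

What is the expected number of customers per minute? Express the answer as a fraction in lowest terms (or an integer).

Total = 250, so P(customers=1) = 30/250, etc.
E[X] = (3/25)·1 + (1/5)·5 + (6/25)·7 + (2/25)·9 + (7/25)·10 + (2/25)·12
     = 182/25

182/25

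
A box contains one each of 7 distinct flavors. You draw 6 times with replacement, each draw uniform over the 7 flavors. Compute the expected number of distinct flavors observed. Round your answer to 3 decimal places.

4.224

Let Xⱼ=1 if type j appears at least once. P(Xⱼ=1) = 1 − ((7−1)/7)^6 = 70993/117649.
E[#distinct] = 7·70993/117649 = 70993/16807.
≈ 4.224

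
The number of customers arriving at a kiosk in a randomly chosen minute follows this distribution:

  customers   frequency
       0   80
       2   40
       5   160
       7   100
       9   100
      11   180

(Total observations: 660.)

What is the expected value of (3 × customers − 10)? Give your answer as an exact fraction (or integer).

Total = 660, so P(customers=0) = 80/660, etc.
E[3x-10] = (4/33)·(-10) + (2/33)·(-4) + (8/33)·5 + (5/33)·11 + (5/33)·17 + (3/11)·23
     = 113/11

113/11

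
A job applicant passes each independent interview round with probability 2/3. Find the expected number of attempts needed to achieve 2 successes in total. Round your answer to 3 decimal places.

By linearity (sum of 2 independent geometric waits), E[trials] = 2/p = 2/(2/3) = 3.
≈ 3.000

3.000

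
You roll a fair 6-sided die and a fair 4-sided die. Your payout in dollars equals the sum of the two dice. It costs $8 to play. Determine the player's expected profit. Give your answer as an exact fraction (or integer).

Distribution of the sum of the two dice: 2 w.p. 1/24, 3 w.p. 1/12, 4 w.p. 1/8, 5 w.p. 1/6, 6 w.p. 1/6, 7 w.p. 1/6, …
E[payout] = (1/24)·2 + (1/12)·3 + (1/8)·4 + (1/6)·5 + (1/6)·6 + (1/6)·7 + (1/8)·8 + (1/12)·9 + (1/24)·10 = 6
Expected profit = 6 − 8 = -2

-$2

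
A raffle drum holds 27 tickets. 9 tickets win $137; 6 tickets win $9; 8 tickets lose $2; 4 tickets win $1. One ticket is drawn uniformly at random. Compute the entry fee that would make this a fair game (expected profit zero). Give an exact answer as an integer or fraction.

E[payout] = (9/27)·137 + (6/27)·9 + (8/27)·(-2) + (4/27)·1 = 425/9
Fair fee = E[payout] = 425/9

425/9 dollars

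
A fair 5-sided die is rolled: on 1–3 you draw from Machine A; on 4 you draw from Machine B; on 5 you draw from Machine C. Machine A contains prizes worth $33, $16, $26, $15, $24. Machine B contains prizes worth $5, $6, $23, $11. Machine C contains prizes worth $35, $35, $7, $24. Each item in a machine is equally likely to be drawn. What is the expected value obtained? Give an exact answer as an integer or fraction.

1049/50 dollars

E[X | Machine A] = (33 + 16 + 26 + 15 + 24)/5 = 114/5
E[X | Machine B] = (5 + 6 + 23 + 11)/4 = 45/4
E[X | Machine C] = (35 + 35 + 7 + 24)/4 = 101/4
E[X] = (3/5)·114/5 + (1/5)·45/4 + (1/5)·101/4 = 1049/50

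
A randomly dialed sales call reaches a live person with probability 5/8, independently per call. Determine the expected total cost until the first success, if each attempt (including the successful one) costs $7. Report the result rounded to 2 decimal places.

E[#attempts] = 1/p = 8/5; E[cost] = 7·8/5 = 56/5.
≈ 11.20

$11.20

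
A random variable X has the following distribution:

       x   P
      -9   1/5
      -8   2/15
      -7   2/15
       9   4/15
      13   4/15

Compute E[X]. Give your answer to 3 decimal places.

E[X] = (1/5)·(-9) + (2/15)·(-8) + (2/15)·(-7) + (4/15)·9 + (4/15)·13
     = 31/15 ≈ 2.067

2.067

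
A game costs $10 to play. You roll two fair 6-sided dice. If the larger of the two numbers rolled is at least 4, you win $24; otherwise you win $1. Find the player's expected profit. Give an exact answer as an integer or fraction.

E[payout] = (1/4)·1 + (3/4)·24 = 73/4
Expected profit = 73/4 − 10 = 33/4

33/4 dollars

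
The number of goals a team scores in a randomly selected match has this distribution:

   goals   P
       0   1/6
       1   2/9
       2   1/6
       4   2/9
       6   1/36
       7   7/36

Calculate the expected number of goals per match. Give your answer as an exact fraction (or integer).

107/36

E[X] = (1/6)·0 + (2/9)·1 + (1/6)·2 + (2/9)·4 + (1/36)·6 + (7/36)·7
     = 107/36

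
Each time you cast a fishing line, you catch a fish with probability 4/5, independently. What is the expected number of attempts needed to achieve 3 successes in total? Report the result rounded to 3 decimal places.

3.750

By linearity (sum of 3 independent geometric waits), E[trials] = 3/p = 3/(4/5) = 15/4.
≈ 3.750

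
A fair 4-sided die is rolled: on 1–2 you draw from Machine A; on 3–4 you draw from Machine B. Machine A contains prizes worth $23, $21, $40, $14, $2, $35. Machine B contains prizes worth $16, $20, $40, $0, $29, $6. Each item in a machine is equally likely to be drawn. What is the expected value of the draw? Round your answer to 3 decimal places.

E[X | Machine A] = (23 + 21 + 40 + 14 + 2 + 35)/6 = 45/2
E[X | Machine B] = (16 + 20 + 40 + 0 + 29 + 6)/6 = 37/2
E[X] = (1/2)·45/2 + (1/2)·37/2 = 41/2 ≈ 20.500

$20.500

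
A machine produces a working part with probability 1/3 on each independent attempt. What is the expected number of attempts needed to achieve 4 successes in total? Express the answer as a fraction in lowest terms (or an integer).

By linearity (sum of 4 independent geometric waits), E[trials] = 4/p = 4/(1/3) = 12.

12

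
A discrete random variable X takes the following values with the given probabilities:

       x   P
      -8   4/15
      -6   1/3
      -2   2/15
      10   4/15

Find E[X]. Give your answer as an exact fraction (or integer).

E[X] = (4/15)·(-8) + (1/3)·(-6) + (2/15)·(-2) + (4/15)·10
     = -26/15

-26/15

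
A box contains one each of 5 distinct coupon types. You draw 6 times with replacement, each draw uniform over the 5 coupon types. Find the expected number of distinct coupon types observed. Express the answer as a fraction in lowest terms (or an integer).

Let Xⱼ=1 if type j appears at least once. P(Xⱼ=1) = 1 − ((5−1)/5)^6 = 11529/15625.
E[#distinct] = 5·11529/15625 = 11529/3125.

11529/3125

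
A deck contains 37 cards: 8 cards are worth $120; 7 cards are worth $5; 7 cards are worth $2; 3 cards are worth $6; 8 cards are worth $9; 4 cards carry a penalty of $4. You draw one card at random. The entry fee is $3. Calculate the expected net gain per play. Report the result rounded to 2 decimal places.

$26.27

E[payout] = (8/37)·120 + (7/37)·5 + (7/37)·2 + (3/37)·6 + (8/37)·9 + (4/37)·(-4) = 1083/37
Expected profit = 1083/37 − 3 = 972/37 ≈ $26.27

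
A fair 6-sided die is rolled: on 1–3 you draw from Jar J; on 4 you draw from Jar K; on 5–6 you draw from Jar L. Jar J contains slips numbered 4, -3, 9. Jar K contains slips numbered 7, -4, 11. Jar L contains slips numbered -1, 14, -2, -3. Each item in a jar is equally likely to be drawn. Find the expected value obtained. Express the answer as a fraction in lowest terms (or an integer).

E[X | Jar J] = (4 − 3 + 9)/3 = 10/3
E[X | Jar K] = (7 − 4 + 11)/3 = 14/3
E[X | Jar L] = (-1 + 14 − 2 − 3)/4 = 2
E[X] = (1/2)·10/3 + (1/6)·14/3 + (1/3)·2 = 28/9

28/9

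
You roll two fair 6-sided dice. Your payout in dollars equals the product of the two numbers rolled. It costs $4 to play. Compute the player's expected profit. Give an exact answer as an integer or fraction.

Distribution of the product of the two numbers rolled: 1 w.p. 1/36, 2 w.p. 1/18, 3 w.p. 1/18, 4 w.p. 1/12, 5 w.p. 1/18, 6 w.p. 1/9, …
E[payout] = (1/36)·1 + (1/18)·2 + (1/18)·3 + (1/12)·4 + (1/18)·5 + (1/9)·6 + (1/18)·8 + (1/36)·9 + (1/18)·10 + (1/9)·12 + (1/18)·15 + (1/36)·16 + (1/18)·18 + (1/18)·20 + (1/18)·24 + (1/36)·25 + (1/18)·30 + (1/36)·36 = 49/4
Expected profit = 49/4 − 4 = 33/4

33/4 dollars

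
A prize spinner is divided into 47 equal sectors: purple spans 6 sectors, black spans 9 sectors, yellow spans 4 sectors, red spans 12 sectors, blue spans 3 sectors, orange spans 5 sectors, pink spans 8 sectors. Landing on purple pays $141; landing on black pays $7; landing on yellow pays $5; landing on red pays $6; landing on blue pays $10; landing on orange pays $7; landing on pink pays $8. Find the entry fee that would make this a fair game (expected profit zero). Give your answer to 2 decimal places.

E[payout] = (6/47)·141 + (9/47)·7 + (4/47)·5 + (12/47)·6 + (3/47)·10 + (5/47)·7 + (8/47)·8 = 1130/47
Fair fee = E[payout] = 1130/47 ≈ $24.04

$24.04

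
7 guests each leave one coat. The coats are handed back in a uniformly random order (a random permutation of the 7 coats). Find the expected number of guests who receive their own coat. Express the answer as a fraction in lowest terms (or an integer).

Let Xᵢ = 1 if person i gets their own coat. For each i, P(Xᵢ=1) = 1/7.
By linearity of expectation, E[X₁+…+X_7] = 7·(1/7) = 1.

1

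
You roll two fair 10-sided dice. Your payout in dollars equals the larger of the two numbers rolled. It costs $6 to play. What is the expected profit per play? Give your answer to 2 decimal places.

Distribution of the larger of the two numbers rolled: 1 w.p. 1/100, 2 w.p. 3/100, 3 w.p. 1/20, 4 w.p. 7/100, 5 w.p. 9/100, 6 w.p. 11/100, …
E[payout] = (1/100)·1 + (3/100)·2 + (1/20)·3 + (7/100)·4 + (9/100)·5 + (11/100)·6 + (13/100)·7 + (3/20)·8 + (17/100)·9 + (19/100)·10 = 143/20
Expected profit = 143/20 − 6 = 23/20 ≈ $1.15

$1.15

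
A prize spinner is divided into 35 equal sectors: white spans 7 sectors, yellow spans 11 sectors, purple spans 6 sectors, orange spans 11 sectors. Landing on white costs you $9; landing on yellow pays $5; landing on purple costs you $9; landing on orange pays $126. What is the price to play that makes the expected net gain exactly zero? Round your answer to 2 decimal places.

$37.83

E[payout] = (7/35)·(-9) + (11/35)·5 + (6/35)·(-9) + (11/35)·126 = 1324/35
Fair fee = E[payout] = 1324/35 ≈ $37.83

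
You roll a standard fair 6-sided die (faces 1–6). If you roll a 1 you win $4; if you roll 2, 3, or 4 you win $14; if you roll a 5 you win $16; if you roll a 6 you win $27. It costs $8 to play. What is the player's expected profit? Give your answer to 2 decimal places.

$6.83

E[payout] = (1/6)·4 + (1/2)·14 + (1/6)·16 + (1/6)·27 = 89/6
Expected profit = 89/6 − 8 = 41/6 ≈ $6.83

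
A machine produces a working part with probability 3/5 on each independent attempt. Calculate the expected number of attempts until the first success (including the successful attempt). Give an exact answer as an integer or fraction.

For a geometric distribution, E[trials] = 1/p = 1/(3/5) = 5/3.

5/3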